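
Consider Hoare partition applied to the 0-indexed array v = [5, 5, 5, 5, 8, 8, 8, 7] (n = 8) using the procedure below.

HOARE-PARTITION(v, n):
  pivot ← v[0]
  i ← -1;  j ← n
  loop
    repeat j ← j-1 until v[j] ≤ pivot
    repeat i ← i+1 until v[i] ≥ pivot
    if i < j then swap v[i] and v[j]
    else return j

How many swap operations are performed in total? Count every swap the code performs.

pivot = v[0] = 5; i = -1, j = 8
j→3 (v[3]=5≤5), i→0 (v[0]=5≥5); i<j, swap → [5, 5, 5, 5, 8, 8, 8, 7]
j→2 (v[2]=5≤5), i→1 (v[1]=5≥5); i<j, swap → [5, 5, 5, 5, 8, 8, 8, 7]
j→1, i→2; i≥j, return j=1. v = [5, 5, 5, 5, 8, 8, 8, 7]

2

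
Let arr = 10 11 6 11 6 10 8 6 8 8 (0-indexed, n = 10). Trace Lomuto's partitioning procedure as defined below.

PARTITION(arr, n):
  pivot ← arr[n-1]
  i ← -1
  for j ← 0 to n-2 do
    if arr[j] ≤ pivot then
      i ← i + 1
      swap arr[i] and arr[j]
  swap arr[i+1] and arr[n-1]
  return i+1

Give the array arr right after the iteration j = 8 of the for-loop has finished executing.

pivot=8, i=-1
j=0: 10>8, skip
j=1: 11>8, skip
j=2: 6≤8, i=0, swap(0,2) ⇒ 6 11 10 11 6 10 8 6 8 8
j=3: 11>8, skip
j=4: 6≤8, i=1, swap(1,4) ⇒ 6 6 10 11 11 10 8 6 8 8
j=5: 10>8, skip
j=6: 8≤8, i=2, swap(2,6) ⇒ 6 6 8 11 11 10 10 6 8 8
j=7: 6≤8, i=3, swap(3,7) ⇒ 6 6 8 6 11 10 10 11 8 8
j=8: 8≤8, i=4, swap(4,8) ⇒ 6 6 8 6 8 10 10 11 11 8
(after j=8) arr = 6 6 8 6 8 10 10 11 11 8

6 6 8 6 8 10 10 11 11 8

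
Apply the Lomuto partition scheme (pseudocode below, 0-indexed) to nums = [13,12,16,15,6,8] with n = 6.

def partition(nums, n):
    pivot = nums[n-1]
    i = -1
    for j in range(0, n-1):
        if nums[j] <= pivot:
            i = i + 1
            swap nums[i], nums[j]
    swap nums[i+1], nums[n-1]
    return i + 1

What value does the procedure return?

1

pivot=8, i=-1
j=0: 13>8, skip
j=1: 12>8, skip
j=2: 16>8, skip
j=3: 15>8, skip
j=4: 6≤8, i=0, swap(0,4) ⇒ [6,12,16,15,13,8]
swap(1,5) ⇒ [6,8,16,15,13,12]; return 1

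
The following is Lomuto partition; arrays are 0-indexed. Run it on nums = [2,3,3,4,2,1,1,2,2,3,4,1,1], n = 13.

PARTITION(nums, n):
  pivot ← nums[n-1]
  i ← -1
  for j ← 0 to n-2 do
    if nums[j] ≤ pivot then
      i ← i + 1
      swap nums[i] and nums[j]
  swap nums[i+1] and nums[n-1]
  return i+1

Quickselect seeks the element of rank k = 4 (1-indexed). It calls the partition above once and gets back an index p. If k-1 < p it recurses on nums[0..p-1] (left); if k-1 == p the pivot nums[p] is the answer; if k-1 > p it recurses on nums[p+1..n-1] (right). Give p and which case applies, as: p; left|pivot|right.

pivot = nums[12] = 1; i = -1
j=0: nums[0]=2 > 1 → no swap
j=1: nums[1]=3 > 1 → no swap
j=2: nums[2]=3 > 1 → no swap
j=3: nums[3]=4 > 1 → no swap
j=4: nums[4]=2 > 1 → no swap
j=5: nums[5]=1 ≤ 1 → i=0, swap nums[0],nums[5] → [1,3,3,4,2,2,1,2,2,3,4,1,1]
j=6: nums[6]=1 ≤ 1 → i=1, swap nums[1],nums[6] → [1,1,3,4,2,2,3,2,2,3,4,1,1]
j=7: nums[7]=2 > 1 → no swap
j=8: nums[8]=2 > 1 → no swap
j=9: nums[9]=3 > 1 → no swap
j=10: nums[10]=4 > 1 → no swap
j=11: nums[11]=1 ≤ 1 → i=2, swap nums[2],nums[11] → [1,1,1,4,2,2,3,2,2,3,4,3,1]
final swap nums[3],nums[12] → [1,1,1,1,2,2,3,2,2,3,4,3,4]; return 3
p = 3; k-1 = 3 == 3 ⇒ pivot

3; pivot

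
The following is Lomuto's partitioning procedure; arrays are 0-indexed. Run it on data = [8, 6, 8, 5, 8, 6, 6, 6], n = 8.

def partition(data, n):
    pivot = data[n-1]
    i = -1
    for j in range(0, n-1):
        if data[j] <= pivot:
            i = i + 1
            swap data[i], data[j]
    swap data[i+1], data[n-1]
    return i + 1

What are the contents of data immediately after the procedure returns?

[6, 5, 6, 6, 6, 8, 8, 8]

pivot = data[7] = 6; i = -1
j=0: data[0]=8 > 6 → no swap
j=1: data[1]=6 ≤ 6 → i=0, swap data[0],data[1] → [6, 8, 8, 5, 8, 6, 6, 6]
j=2: data[2]=8 > 6 → no swap
j=3: data[3]=5 ≤ 6 → i=1, swap data[1],data[3] → [6, 5, 8, 8, 8, 6, 6, 6]
j=4: data[4]=8 > 6 → no swap
j=5: data[5]=6 ≤ 6 → i=2, swap data[2],data[5] → [6, 5, 6, 8, 8, 8, 6, 6]
j=6: data[6]=6 ≤ 6 → i=3, swap data[3],data[6] → [6, 5, 6, 6, 8, 8, 8, 6]
final swap data[4],data[7] → [6, 5, 6, 6, 6, 8, 8, 8]; return 4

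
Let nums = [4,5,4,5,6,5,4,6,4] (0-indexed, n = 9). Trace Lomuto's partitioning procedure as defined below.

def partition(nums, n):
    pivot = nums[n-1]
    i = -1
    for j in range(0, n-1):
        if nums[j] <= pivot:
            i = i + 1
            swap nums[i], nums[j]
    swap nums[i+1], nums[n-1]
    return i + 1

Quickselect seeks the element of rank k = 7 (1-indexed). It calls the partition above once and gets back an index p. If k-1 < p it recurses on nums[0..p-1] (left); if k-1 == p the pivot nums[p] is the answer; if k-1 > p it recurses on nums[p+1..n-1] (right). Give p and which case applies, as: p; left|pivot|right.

3; right

pivot = nums[8] = 4; i = -1
j=0: nums[0]=4 ≤ 4 → i=0, swap nums[0],nums[0] (no change) → [4,5,4,5,6,5,4,6,4]
j=1: nums[1]=5 > 4 → no swap
j=2: nums[2]=4 ≤ 4 → i=1, swap nums[1],nums[2] → [4,4,5,5,6,5,4,6,4]
j=3: nums[3]=5 > 4 → no swap
j=4: nums[4]=6 > 4 → no swap
j=5: nums[5]=5 > 4 → no swap
j=6: nums[6]=4 ≤ 4 → i=2, swap nums[2],nums[6] → [4,4,4,5,6,5,5,6,4]
j=7: nums[7]=6 > 4 → no swap
final swap nums[3],nums[8] → [4,4,4,4,6,5,5,6,5]; return 3
p = 3; k-1 = 6 > 3 ⇒ right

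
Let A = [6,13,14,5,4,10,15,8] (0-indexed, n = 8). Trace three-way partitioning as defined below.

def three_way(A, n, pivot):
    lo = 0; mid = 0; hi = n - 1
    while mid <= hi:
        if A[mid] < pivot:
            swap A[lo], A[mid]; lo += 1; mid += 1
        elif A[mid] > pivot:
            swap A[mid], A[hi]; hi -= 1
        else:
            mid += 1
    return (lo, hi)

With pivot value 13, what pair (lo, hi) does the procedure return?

(5, 5)

pivot = 13; lo=0, mid=0, hi=7
A[mid]=6<13: swap A[0],A[0]; lo=1,mid=1 → [6,13,14,5,4,10,15,8]
A[mid]=13=13: mid=2
A[mid]=14>13: swap A[2],A[7]; hi=6 → [6,13,8,5,4,10,15,14]
A[mid]=8<13: swap A[1],A[2]; lo=2,mid=3 → [6,8,13,5,4,10,15,14]
A[mid]=5<13: swap A[2],A[3]; lo=3,mid=4 → [6,8,5,13,4,10,15,14]
A[mid]=4<13: swap A[3],A[4]; lo=4,mid=5 → [6,8,5,4,13,10,15,14]
A[mid]=10<13: swap A[4],A[5]; lo=5,mid=6 → [6,8,5,4,10,13,15,14]
A[mid]=15>13: swap A[6],A[6]; hi=5 → [6,8,5,4,10,13,15,14]
end: lo=5, hi=5; A = [6,8,5,4,10,13,15,14]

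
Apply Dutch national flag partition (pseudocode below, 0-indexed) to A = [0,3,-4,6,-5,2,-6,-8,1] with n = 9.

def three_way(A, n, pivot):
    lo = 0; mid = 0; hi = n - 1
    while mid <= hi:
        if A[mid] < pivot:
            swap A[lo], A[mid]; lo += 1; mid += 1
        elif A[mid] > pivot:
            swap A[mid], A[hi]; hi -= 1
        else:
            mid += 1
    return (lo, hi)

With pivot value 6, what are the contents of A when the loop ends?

[0,3,-4,-5,2,-6,-8,1,6]

pivot = 6; lo=0, mid=0, hi=8
A[mid]=0<6: swap A[0],A[0]; lo=1,mid=1 → [0,3,-4,6,-5,2,-6,-8,1]
A[mid]=3<6: swap A[1],A[1]; lo=2,mid=2 → [0,3,-4,6,-5,2,-6,-8,1]
A[mid]=-4<6: swap A[2],A[2]; lo=3,mid=3 → [0,3,-4,6,-5,2,-6,-8,1]
A[mid]=6=6: mid=4
A[mid]=-5<6: swap A[3],A[4]; lo=4,mid=5 → [0,3,-4,-5,6,2,-6,-8,1]
A[mid]=2<6: swap A[4],A[5]; lo=5,mid=6 → [0,3,-4,-5,2,6,-6,-8,1]
A[mid]=-6<6: swap A[5],A[6]; lo=6,mid=7 → [0,3,-4,-5,2,-6,6,-8,1]
A[mid]=-8<6: swap A[6],A[7]; lo=7,mid=8 → [0,3,-4,-5,2,-6,-8,6,1]
A[mid]=1<6: swap A[7],A[8]; lo=8,mid=9 → [0,3,-4,-5,2,-6,-8,1,6]
end: lo=8, hi=8; A = [0,3,-4,-5,2,-6,-8,1,6]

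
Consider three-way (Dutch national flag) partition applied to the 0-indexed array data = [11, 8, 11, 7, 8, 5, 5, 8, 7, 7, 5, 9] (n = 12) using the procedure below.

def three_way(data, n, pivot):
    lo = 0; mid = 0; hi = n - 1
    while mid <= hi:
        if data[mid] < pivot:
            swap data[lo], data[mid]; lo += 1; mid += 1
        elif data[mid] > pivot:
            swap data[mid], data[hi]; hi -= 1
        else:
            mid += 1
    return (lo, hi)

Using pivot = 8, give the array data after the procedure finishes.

[5, 7, 7, 5, 5, 7, 8, 8, 8, 11, 9, 11]

pivot = 8; lo=0, mid=0, hi=11
data[mid]=11>8: swap data[0],data[11]; hi=10 → [9, 8, 11, 7, 8, 5, 5, 8, 7, 7, 5, 11]
data[mid]=9>8: swap data[0],data[10]; hi=9 → [5, 8, 11, 7, 8, 5, 5, 8, 7, 7, 9, 11]
data[mid]=5<8: swap data[0],data[0]; lo=1,mid=1 → [5, 8, 11, 7, 8, 5, 5, 8, 7, 7, 9, 11]
data[mid]=8=8: mid=2
data[mid]=11>8: swap data[2],data[9]; hi=8 → [5, 8, 7, 7, 8, 5, 5, 8, 7, 11, 9, 11]
data[mid]=7<8: swap data[1],data[2]; lo=2,mid=3 → [5, 7, 8, 7, 8, 5, 5, 8, 7, 11, 9, 11]
data[mid]=7<8: swap data[2],data[3]; lo=3,mid=4 → [5, 7, 7, 8, 8, 5, 5, 8, 7, 11, 9, 11]
data[mid]=8=8: mid=5
data[mid]=5<8: swap data[3],data[5]; lo=4,mid=6 → [5, 7, 7, 5, 8, 8, 5, 8, 7, 11, 9, 11]
data[mid]=5<8: swap data[4],data[6]; lo=5,mid=7 → [5, 7, 7, 5, 5, 8, 8, 8, 7, 11, 9, 11]
data[mid]=8=8: mid=8
data[mid]=7<8: swap data[5],data[8]; lo=6,mid=9 → [5, 7, 7, 5, 5, 7, 8, 8, 8, 11, 9, 11]
end: lo=6, hi=8; data = [5, 7, 7, 5, 5, 7, 8, 8, 8, 11, 9, 11]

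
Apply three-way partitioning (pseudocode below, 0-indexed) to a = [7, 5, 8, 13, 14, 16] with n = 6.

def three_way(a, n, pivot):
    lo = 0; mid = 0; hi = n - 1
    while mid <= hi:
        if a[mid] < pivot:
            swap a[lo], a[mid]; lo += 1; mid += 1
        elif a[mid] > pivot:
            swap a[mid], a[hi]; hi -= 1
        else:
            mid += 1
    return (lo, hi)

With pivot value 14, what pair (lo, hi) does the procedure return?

lo=0 mid=0 hi=5
7<14: swap(0,0), lo=1 mid=1 ⇒ [7, 5, 8, 13, 14, 16]
5<14: swap(1,1), lo=2 mid=2 ⇒ [7, 5, 8, 13, 14, 16]
8<14: swap(2,2), lo=3 mid=3 ⇒ [7, 5, 8, 13, 14, 16]
13<14: swap(3,3), lo=4 mid=4 ⇒ [7, 5, 8, 13, 14, 16]
14=14: mid=5
16>14: swap(5,5), hi=4 ⇒ [7, 5, 8, 13, 14, 16]
done. lo=4 hi=4; a=[7, 5, 8, 13, 14, 16]

(4, 4)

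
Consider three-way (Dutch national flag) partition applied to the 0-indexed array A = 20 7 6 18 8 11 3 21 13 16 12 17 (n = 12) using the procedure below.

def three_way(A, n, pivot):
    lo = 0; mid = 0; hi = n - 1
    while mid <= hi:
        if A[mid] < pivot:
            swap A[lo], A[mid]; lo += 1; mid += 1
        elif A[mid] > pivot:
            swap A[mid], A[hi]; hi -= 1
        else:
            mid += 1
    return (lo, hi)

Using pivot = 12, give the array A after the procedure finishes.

lo=0 mid=0 hi=11
20>12: swap(0,11), hi=10 ⇒ 17 7 6 18 8 11 3 21 13 16 12 20
17>12: swap(0,10), hi=9 ⇒ 12 7 6 18 8 11 3 21 13 16 17 20
12=12: mid=1
7<12: swap(0,1), lo=1 mid=2 ⇒ 7 12 6 18 8 11 3 21 13 16 17 20
6<12: swap(1,2), lo=2 mid=3 ⇒ 7 6 12 18 8 11 3 21 13 16 17 20
18>12: swap(3,9), hi=8 ⇒ 7 6 12 16 8 11 3 21 13 18 17 20
16>12: swap(3,8), hi=7 ⇒ 7 6 12 13 8 11 3 21 16 18 17 20
13>12: swap(3,7), hi=6 ⇒ 7 6 12 21 8 11 3 13 16 18 17 20
21>12: swap(3,6), hi=5 ⇒ 7 6 12 3 8 11 21 13 16 18 17 20
3<12: swap(2,3), lo=3 mid=4 ⇒ 7 6 3 12 8 11 21 13 16 18 17 20
8<12: swap(3,4), lo=4 mid=5 ⇒ 7 6 3 8 12 11 21 13 16 18 17 20
11<12: swap(4,5), lo=5 mid=6 ⇒ 7 6 3 8 11 12 21 13 16 18 17 20
done. lo=5 hi=5; A=7 6 3 8 11 12 21 13 16 18 17 20

7 6 3 8 11 12 21 13 16 18 17 20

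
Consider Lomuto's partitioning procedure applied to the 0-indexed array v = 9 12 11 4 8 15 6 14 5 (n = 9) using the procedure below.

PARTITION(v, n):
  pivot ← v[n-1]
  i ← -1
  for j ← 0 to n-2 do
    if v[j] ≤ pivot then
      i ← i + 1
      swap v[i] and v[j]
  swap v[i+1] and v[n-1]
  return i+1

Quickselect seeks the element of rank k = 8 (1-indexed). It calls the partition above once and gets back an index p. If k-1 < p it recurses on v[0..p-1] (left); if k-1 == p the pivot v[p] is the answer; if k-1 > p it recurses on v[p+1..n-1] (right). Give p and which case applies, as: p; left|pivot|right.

1; right

pivot=5, i=-1
j=0: 9>5, skip
j=1: 12>5, skip
j=2: 11>5, skip
j=3: 4≤5, i=0, swap(0,3) ⇒ 4 12 11 9 8 15 6 14 5
j=4: 8>5, skip
j=5: 15>5, skip
j=6: 6>5, skip
j=7: 14>5, skip
swap(1,8) ⇒ 4 5 11 9 8 15 6 14 12; return 1
p = 1; k-1 = 7 > 1 ⇒ right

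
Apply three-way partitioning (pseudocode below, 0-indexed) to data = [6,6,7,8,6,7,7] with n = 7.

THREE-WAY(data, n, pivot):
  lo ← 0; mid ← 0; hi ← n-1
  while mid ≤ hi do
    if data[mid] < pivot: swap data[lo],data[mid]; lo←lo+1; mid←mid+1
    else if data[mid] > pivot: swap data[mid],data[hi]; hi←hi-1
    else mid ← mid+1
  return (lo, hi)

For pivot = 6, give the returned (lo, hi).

(0, 2)

pivot = 6; lo=0, mid=0, hi=6
data[mid]=6=6: mid=1
data[mid]=6=6: mid=2
data[mid]=7>6: swap data[2],data[6]; hi=5 → [6,6,7,8,6,7,7]
data[mid]=7>6: swap data[2],data[5]; hi=4 → [6,6,7,8,6,7,7]
data[mid]=7>6: swap data[2],data[4]; hi=3 → [6,6,6,8,7,7,7]
data[mid]=6=6: mid=3
data[mid]=8>6: swap data[3],data[3]; hi=2 → [6,6,6,8,7,7,7]
end: lo=0, hi=2; data = [6,6,6,8,7,7,7]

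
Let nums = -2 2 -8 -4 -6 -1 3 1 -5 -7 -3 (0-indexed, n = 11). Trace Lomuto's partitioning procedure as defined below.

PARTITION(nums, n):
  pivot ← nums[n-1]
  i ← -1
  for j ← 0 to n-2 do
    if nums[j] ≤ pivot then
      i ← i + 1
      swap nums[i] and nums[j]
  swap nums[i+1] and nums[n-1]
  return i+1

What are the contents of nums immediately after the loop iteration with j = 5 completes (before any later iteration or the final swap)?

pivot = nums[10] = -3; i = -1
j=0: nums[0]=-2 > -3 → no swap
j=1: nums[1]=2 > -3 → no swap
j=2: nums[2]=-8 ≤ -3 → i=0, swap nums[0],nums[2] → -8 2 -2 -4 -6 -1 3 1 -5 -7 -3
j=3: nums[3]=-4 ≤ -3 → i=1, swap nums[1],nums[3] → -8 -4 -2 2 -6 -1 3 1 -5 -7 -3
j=4: nums[4]=-6 ≤ -3 → i=2, swap nums[2],nums[4] → -8 -4 -6 2 -2 -1 3 1 -5 -7 -3
j=5: nums[5]=-1 > -3 → no swap
(after j=5) nums = -8 -4 -6 2 -2 -1 3 1 -5 -7 -3

-8 -4 -6 2 -2 -1 3 1 -5 -7 -3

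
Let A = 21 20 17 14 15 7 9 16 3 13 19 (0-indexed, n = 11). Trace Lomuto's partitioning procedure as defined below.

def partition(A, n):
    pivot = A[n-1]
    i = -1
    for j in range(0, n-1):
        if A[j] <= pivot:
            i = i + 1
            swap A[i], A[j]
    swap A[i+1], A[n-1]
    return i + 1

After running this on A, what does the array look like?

17 14 15 7 9 16 3 13 19 20 21

pivot=19, i=-1
j=0: 21>19, skip
j=1: 20>19, skip
j=2: 17≤19, i=0, swap(0,2) ⇒ 17 20 21 14 15 7 9 16 3 13 19
j=3: 14≤19, i=1, swap(1,3) ⇒ 17 14 21 20 15 7 9 16 3 13 19
j=4: 15≤19, i=2, swap(2,4) ⇒ 17 14 15 20 21 7 9 16 3 13 19
j=5: 7≤19, i=3, swap(3,5) ⇒ 17 14 15 7 21 20 9 16 3 13 19
j=6: 9≤19, i=4, swap(4,6) ⇒ 17 14 15 7 9 20 21 16 3 13 19
j=7: 16≤19, i=5, swap(5,7) ⇒ 17 14 15 7 9 16 21 20 3 13 19
j=8: 3≤19, i=6, swap(6,8) ⇒ 17 14 15 7 9 16 3 20 21 13 19
j=9: 13≤19, i=7, swap(7,9) ⇒ 17 14 15 7 9 16 3 13 21 20 19
swap(8,10) ⇒ 17 14 15 7 9 16 3 13 19 20 21; return 8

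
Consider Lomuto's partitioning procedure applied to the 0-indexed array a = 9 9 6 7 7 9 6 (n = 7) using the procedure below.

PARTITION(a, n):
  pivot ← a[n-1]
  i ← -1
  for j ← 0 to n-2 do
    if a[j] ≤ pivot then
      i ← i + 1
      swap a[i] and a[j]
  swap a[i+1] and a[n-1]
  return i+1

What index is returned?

1

pivot = a[6] = 6; i = -1
j=0: a[0]=9 > 6 → no swap
j=1: a[1]=9 > 6 → no swap
j=2: a[2]=6 ≤ 6 → i=0, swap a[0],a[2] → 6 9 9 7 7 9 6
j=3: a[3]=7 > 6 → no swap
j=4: a[4]=7 > 6 → no swap
j=5: a[5]=9 > 6 → no swap
final swap a[1],a[6] → 6 6 9 7 7 9 9; return 1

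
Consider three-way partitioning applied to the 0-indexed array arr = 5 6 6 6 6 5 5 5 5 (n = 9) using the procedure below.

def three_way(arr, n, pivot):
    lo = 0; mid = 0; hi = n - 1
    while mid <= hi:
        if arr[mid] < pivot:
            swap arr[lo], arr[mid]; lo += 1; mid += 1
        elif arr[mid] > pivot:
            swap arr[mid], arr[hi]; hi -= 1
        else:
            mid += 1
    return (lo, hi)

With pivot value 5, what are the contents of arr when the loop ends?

5 5 5 5 5 6 6 6 6

pivot = 5; lo=0, mid=0, hi=8
arr[mid]=5=5: mid=1
arr[mid]=6>5: swap arr[1],arr[8]; hi=7 → 5 5 6 6 6 5 5 5 6
arr[mid]=5=5: mid=2
arr[mid]=6>5: swap arr[2],arr[7]; hi=6 → 5 5 5 6 6 5 5 6 6
arr[mid]=5=5: mid=3
arr[mid]=6>5: swap arr[3],arr[6]; hi=5 → 5 5 5 5 6 5 6 6 6
arr[mid]=5=5: mid=4
arr[mid]=6>5: swap arr[4],arr[5]; hi=4 → 5 5 5 5 5 6 6 6 6
arr[mid]=5=5: mid=5
end: lo=0, hi=4; arr = 5 5 5 5 5 6 6 6 6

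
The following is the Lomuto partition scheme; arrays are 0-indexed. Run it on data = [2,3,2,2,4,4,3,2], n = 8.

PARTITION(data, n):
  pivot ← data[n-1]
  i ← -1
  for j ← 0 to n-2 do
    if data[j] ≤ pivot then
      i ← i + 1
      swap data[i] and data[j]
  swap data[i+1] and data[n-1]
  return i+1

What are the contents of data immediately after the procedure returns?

[2,2,2,2,4,4,3,3]

pivot = data[7] = 2; i = -1
j=0: data[0]=2 ≤ 2 → i=0, swap data[0],data[0] (no change) → [2,3,2,2,4,4,3,2]
j=1: data[1]=3 > 2 → no swap
j=2: data[2]=2 ≤ 2 → i=1, swap data[1],data[2] → [2,2,3,2,4,4,3,2]
j=3: data[3]=2 ≤ 2 → i=2, swap data[2],data[3] → [2,2,2,3,4,4,3,2]
j=4: data[4]=4 > 2 → no swap
j=5: data[5]=4 > 2 → no swap
j=6: data[6]=3 > 2 → no swap
final swap data[3],data[7] → [2,2,2,2,4,4,3,3]; return 3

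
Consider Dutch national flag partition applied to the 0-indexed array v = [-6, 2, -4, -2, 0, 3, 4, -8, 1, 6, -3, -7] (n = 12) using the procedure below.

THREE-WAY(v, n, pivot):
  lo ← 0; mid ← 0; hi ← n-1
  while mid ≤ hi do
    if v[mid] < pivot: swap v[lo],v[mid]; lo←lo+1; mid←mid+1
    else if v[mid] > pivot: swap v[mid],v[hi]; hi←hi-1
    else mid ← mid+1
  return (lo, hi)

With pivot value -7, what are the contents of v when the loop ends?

pivot = -7; lo=0, mid=0, hi=11
v[mid]=-6>-7: swap v[0],v[11]; hi=10 → [-7, 2, -4, -2, 0, 3, 4, -8, 1, 6, -3, -6]
v[mid]=-7=-7: mid=1
v[mid]=2>-7: swap v[1],v[10]; hi=9 → [-7, -3, -4, -2, 0, 3, 4, -8, 1, 6, 2, -6]
v[mid]=-3>-7: swap v[1],v[9]; hi=8 → [-7, 6, -4, -2, 0, 3, 4, -8, 1, -3, 2, -6]
v[mid]=6>-7: swap v[1],v[8]; hi=7 → [-7, 1, -4, -2, 0, 3, 4, -8, 6, -3, 2, -6]
v[mid]=1>-7: swap v[1],v[7]; hi=6 → [-7, -8, -4, -2, 0, 3, 4, 1, 6, -3, 2, -6]
v[mid]=-8<-7: swap v[0],v[1]; lo=1,mid=2 → [-8, -7, -4, -2, 0, 3, 4, 1, 6, -3, 2, -6]
v[mid]=-4>-7: swap v[2],v[6]; hi=5 → [-8, -7, 4, -2, 0, 3, -4, 1, 6, -3, 2, -6]
v[mid]=4>-7: swap v[2],v[5]; hi=4 → [-8, -7, 3, -2, 0, 4, -4, 1, 6, -3, 2, -6]
v[mid]=3>-7: swap v[2],v[4]; hi=3 → [-8, -7, 0, -2, 3, 4, -4, 1, 6, -3, 2, -6]
v[mid]=0>-7: swap v[2],v[3]; hi=2 → [-8, -7, -2, 0, 3, 4, -4, 1, 6, -3, 2, -6]
v[mid]=-2>-7: swap v[2],v[2]; hi=1 → [-8, -7, -2, 0, 3, 4, -4, 1, 6, -3, 2, -6]
end: lo=1, hi=1; v = [-8, -7, -2, 0, 3, 4, -4, 1, 6, -3, 2, -6]

[-8, -7, -2, 0, 3, 4, -4, 1, 6, -3, 2, -6]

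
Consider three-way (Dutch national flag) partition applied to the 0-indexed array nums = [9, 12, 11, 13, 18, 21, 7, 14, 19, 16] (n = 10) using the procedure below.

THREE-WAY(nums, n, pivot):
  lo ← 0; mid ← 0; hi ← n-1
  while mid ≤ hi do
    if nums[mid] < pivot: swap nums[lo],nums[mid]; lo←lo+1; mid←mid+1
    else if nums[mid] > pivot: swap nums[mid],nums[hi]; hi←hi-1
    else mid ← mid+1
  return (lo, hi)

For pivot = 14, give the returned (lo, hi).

pivot = 14; lo=0, mid=0, hi=9
nums[mid]=9<14: swap nums[0],nums[0]; lo=1,mid=1 → [9, 12, 11, 13, 18, 21, 7, 14, 19, 16]
nums[mid]=12<14: swap nums[1],nums[1]; lo=2,mid=2 → [9, 12, 11, 13, 18, 21, 7, 14, 19, 16]
nums[mid]=11<14: swap nums[2],nums[2]; lo=3,mid=3 → [9, 12, 11, 13, 18, 21, 7, 14, 19, 16]
nums[mid]=13<14: swap nums[3],nums[3]; lo=4,mid=4 → [9, 12, 11, 13, 18, 21, 7, 14, 19, 16]
nums[mid]=18>14: swap nums[4],nums[9]; hi=8 → [9, 12, 11, 13, 16, 21, 7, 14, 19, 18]
nums[mid]=16>14: swap nums[4],nums[8]; hi=7 → [9, 12, 11, 13, 19, 21, 7, 14, 16, 18]
nums[mid]=19>14: swap nums[4],nums[7]; hi=6 → [9, 12, 11, 13, 14, 21, 7, 19, 16, 18]
nums[mid]=14=14: mid=5
nums[mid]=21>14: swap nums[5],nums[6]; hi=5 → [9, 12, 11, 13, 14, 7, 21, 19, 16, 18]
nums[mid]=7<14: swap nums[4],nums[5]; lo=5,mid=6 → [9, 12, 11, 13, 7, 14, 21, 19, 16, 18]
end: lo=5, hi=5; nums = [9, 12, 11, 13, 7, 14, 21, 19, 16, 18]

(5, 5)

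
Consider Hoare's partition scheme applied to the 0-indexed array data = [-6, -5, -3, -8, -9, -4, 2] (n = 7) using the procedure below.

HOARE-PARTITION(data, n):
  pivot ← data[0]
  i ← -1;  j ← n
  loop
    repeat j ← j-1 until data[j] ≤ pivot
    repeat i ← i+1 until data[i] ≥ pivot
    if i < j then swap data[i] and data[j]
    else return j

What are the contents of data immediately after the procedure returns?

[-9, -8, -3, -5, -6, -4, 2]

pivot = data[0] = -6; i = -1, j = 7
j→4 (data[4]=-9≤-6), i→0 (data[0]=-6≥-6); i<j, swap → [-9, -5, -3, -8, -6, -4, 2]
j→3 (data[3]=-8≤-6), i→1 (data[1]=-5≥-6); i<j, swap → [-9, -8, -3, -5, -6, -4, 2]
j→1, i→2; i≥j, return j=1. data = [-9, -8, -3, -5, -6, -4, 2]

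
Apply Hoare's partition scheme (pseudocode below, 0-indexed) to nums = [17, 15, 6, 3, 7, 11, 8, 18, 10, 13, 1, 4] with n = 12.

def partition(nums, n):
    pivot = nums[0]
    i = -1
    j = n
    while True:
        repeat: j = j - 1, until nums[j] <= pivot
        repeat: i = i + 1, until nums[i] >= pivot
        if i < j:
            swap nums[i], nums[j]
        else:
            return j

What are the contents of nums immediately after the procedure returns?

pivot = nums[0] = 17; i = -1, j = 12
j→11 (nums[11]=4≤17), i→0 (nums[0]=17≥17); i<j, swap → [4, 15, 6, 3, 7, 11, 8, 18, 10, 13, 1, 17]
j→10 (nums[10]=1≤17), i→7 (nums[7]=18≥17); i<j, swap → [4, 15, 6, 3, 7, 11, 8, 1, 10, 13, 18, 17]
j→9, i→10; i≥j, return j=9. nums = [4, 15, 6, 3, 7, 11, 8, 1, 10, 13, 18, 17]

[4, 15, 6, 3, 7, 11, 8, 1, 10, 13, 18, 17]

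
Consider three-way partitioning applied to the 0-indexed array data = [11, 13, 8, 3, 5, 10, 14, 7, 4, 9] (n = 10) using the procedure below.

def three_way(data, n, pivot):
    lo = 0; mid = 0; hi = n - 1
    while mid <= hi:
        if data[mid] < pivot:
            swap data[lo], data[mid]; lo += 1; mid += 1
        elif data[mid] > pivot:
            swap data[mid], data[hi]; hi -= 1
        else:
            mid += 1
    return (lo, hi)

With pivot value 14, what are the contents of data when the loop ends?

[11, 13, 8, 3, 5, 10, 7, 4, 9, 14]

lo=0 mid=0 hi=9
11<14: swap(0,0), lo=1 mid=1 ⇒ [11, 13, 8, 3, 5, 10, 14, 7, 4, 9]
13<14: swap(1,1), lo=2 mid=2 ⇒ [11, 13, 8, 3, 5, 10, 14, 7, 4, 9]
8<14: swap(2,2), lo=3 mid=3 ⇒ [11, 13, 8, 3, 5, 10, 14, 7, 4, 9]
3<14: swap(3,3), lo=4 mid=4 ⇒ [11, 13, 8, 3, 5, 10, 14, 7, 4, 9]
5<14: swap(4,4), lo=5 mid=5 ⇒ [11, 13, 8, 3, 5, 10, 14, 7, 4, 9]
10<14: swap(5,5), lo=6 mid=6 ⇒ [11, 13, 8, 3, 5, 10, 14, 7, 4, 9]
14=14: mid=7
7<14: swap(6,7), lo=7 mid=8 ⇒ [11, 13, 8, 3, 5, 10, 7, 14, 4, 9]
4<14: swap(7,8), lo=8 mid=9 ⇒ [11, 13, 8, 3, 5, 10, 7, 4, 14, 9]
9<14: swap(8,9), lo=9 mid=10 ⇒ [11, 13, 8, 3, 5, 10, 7, 4, 9, 14]
done. lo=9 hi=9; data=[11, 13, 8, 3, 5, 10, 7, 4, 9, 14]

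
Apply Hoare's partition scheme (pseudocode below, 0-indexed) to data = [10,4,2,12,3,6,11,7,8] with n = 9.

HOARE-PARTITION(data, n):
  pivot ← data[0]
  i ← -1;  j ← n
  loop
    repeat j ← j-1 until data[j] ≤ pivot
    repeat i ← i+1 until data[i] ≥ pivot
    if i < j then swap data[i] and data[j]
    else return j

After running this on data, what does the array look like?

[8,4,2,7,3,6,11,12,10]

pivot = data[0] = 10; i = -1, j = 9
j→8 (data[8]=8≤10), i→0 (data[0]=10≥10); i<j, swap → [8,4,2,12,3,6,11,7,10]
j→7 (data[7]=7≤10), i→3 (data[3]=12≥10); i<j, swap → [8,4,2,7,3,6,11,12,10]
j→5, i→6; i≥j, return j=5. data = [8,4,2,7,3,6,11,12,10]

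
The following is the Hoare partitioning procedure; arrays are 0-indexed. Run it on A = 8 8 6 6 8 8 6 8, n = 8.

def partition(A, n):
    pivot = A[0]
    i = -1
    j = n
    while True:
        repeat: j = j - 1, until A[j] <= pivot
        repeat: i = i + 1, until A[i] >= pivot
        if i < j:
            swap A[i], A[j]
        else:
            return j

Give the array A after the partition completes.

pivot=8
j stops at 7 (8), i stops at 0 (8); swap ⇒ 8 8 6 6 8 8 6 8
j stops at 6 (6), i stops at 1 (8); swap ⇒ 8 6 6 6 8 8 8 8
j stops at 5 (8), i stops at 4 (8); swap ⇒ 8 6 6 6 8 8 8 8
j stops at 4, i stops at 5; i≥j ⇒ return 4. A=8 6 6 6 8 8 8 8

8 6 6 6 8 8 8 8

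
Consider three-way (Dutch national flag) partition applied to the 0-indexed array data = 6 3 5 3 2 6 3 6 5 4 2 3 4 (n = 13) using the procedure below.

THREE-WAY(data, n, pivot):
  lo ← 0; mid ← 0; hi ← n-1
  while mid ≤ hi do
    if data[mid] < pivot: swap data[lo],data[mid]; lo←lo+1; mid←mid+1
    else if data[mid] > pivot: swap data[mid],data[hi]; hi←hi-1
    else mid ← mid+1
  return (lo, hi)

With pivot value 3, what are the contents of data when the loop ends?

2 2 3 3 3 3 6 5 4 6 5 4 6

lo=0 mid=0 hi=12
6>3: swap(0,12), hi=11 ⇒ 4 3 5 3 2 6 3 6 5 4 2 3 6
4>3: swap(0,11), hi=10 ⇒ 3 3 5 3 2 6 3 6 5 4 2 4 6
3=3: mid=1
3=3: mid=2
5>3: swap(2,10), hi=9 ⇒ 3 3 2 3 2 6 3 6 5 4 5 4 6
2<3: swap(0,2), lo=1 mid=3 ⇒ 2 3 3 3 2 6 3 6 5 4 5 4 6
3=3: mid=4
2<3: swap(1,4), lo=2 mid=5 ⇒ 2 2 3 3 3 6 3 6 5 4 5 4 6
6>3: swap(5,9), hi=8 ⇒ 2 2 3 3 3 4 3 6 5 6 5 4 6
4>3: swap(5,8), hi=7 ⇒ 2 2 3 3 3 5 3 6 4 6 5 4 6
5>3: swap(5,7), hi=6 ⇒ 2 2 3 3 3 6 3 5 4 6 5 4 6
6>3: swap(5,6), hi=5 ⇒ 2 2 3 3 3 3 6 5 4 6 5 4 6
3=3: mid=6
done. lo=2 hi=5; data=2 2 3 3 3 3 6 5 4 6 5 4 6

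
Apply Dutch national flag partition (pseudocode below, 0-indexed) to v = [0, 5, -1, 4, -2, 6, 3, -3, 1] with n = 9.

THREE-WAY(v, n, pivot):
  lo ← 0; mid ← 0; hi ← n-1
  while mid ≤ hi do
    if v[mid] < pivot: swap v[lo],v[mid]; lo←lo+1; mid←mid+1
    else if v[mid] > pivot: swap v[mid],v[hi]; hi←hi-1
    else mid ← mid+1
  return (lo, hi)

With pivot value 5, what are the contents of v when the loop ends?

lo=0 mid=0 hi=8
0<5: swap(0,0), lo=1 mid=1 ⇒ [0, 5, -1, 4, -2, 6, 3, -3, 1]
5=5: mid=2
-1<5: swap(1,2), lo=2 mid=3 ⇒ [0, -1, 5, 4, -2, 6, 3, -3, 1]
4<5: swap(2,3), lo=3 mid=4 ⇒ [0, -1, 4, 5, -2, 6, 3, -3, 1]
-2<5: swap(3,4), lo=4 mid=5 ⇒ [0, -1, 4, -2, 5, 6, 3, -3, 1]
6>5: swap(5,8), hi=7 ⇒ [0, -1, 4, -2, 5, 1, 3, -3, 6]
1<5: swap(4,5), lo=5 mid=6 ⇒ [0, -1, 4, -2, 1, 5, 3, -3, 6]
3<5: swap(5,6), lo=6 mid=7 ⇒ [0, -1, 4, -2, 1, 3, 5, -3, 6]
-3<5: swap(6,7), lo=7 mid=8 ⇒ [0, -1, 4, -2, 1, 3, -3, 5, 6]
done. lo=7 hi=7; v=[0, -1, 4, -2, 1, 3, -3, 5, 6]

[0, -1, 4, -2, 1, 3, -3, 5, 6]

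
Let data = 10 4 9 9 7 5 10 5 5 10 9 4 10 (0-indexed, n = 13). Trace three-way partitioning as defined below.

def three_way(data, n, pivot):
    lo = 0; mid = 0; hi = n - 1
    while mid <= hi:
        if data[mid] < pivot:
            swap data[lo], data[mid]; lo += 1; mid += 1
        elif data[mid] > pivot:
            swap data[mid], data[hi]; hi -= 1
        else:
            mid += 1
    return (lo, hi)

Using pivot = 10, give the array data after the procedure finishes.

lo=0 mid=0 hi=12
10=10: mid=1
4<10: swap(0,1), lo=1 mid=2 ⇒ 4 10 9 9 7 5 10 5 5 10 9 4 10
9<10: swap(1,2), lo=2 mid=3 ⇒ 4 9 10 9 7 5 10 5 5 10 9 4 10
9<10: swap(2,3), lo=3 mid=4 ⇒ 4 9 9 10 7 5 10 5 5 10 9 4 10
7<10: swap(3,4), lo=4 mid=5 ⇒ 4 9 9 7 10 5 10 5 5 10 9 4 10
5<10: swap(4,5), lo=5 mid=6 ⇒ 4 9 9 7 5 10 10 5 5 10 9 4 10
10=10: mid=7
5<10: swap(5,7), lo=6 mid=8 ⇒ 4 9 9 7 5 5 10 10 5 10 9 4 10
5<10: swap(6,8), lo=7 mid=9 ⇒ 4 9 9 7 5 5 5 10 10 10 9 4 10
10=10: mid=10
9<10: swap(7,10), lo=8 mid=11 ⇒ 4 9 9 7 5 5 5 9 10 10 10 4 10
4<10: swap(8,11), lo=9 mid=12 ⇒ 4 9 9 7 5 5 5 9 4 10 10 10 10
10=10: mid=13
done. lo=9 hi=12; data=4 9 9 7 5 5 5 9 4 10 10 10 10

4 9 9 7 5 5 5 9 4 10 10 10 10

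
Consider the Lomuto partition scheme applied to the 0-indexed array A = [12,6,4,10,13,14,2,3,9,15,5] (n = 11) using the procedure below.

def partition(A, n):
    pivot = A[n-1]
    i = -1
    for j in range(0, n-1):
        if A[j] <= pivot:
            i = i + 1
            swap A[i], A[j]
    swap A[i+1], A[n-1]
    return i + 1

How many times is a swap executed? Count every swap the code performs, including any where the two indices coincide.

4

pivot = A[10] = 5; i = -1
j=0: A[0]=12 > 5 → no swap
j=1: A[1]=6 > 5 → no swap
j=2: A[2]=4 ≤ 5 → i=0, swap A[0],A[2] → [4,6,12,10,13,14,2,3,9,15,5]
j=3: A[3]=10 > 5 → no swap
j=4: A[4]=13 > 5 → no swap
j=5: A[5]=14 > 5 → no swap
j=6: A[6]=2 ≤ 5 → i=1, swap A[1],A[6] → [4,2,12,10,13,14,6,3,9,15,5]
j=7: A[7]=3 ≤ 5 → i=2, swap A[2],A[7] → [4,2,3,10,13,14,6,12,9,15,5]
j=8: A[8]=9 > 5 → no swap
j=9: A[9]=15 > 5 → no swap
final swap A[3],A[10] → [4,2,3,5,13,14,6,12,9,15,10]; return 3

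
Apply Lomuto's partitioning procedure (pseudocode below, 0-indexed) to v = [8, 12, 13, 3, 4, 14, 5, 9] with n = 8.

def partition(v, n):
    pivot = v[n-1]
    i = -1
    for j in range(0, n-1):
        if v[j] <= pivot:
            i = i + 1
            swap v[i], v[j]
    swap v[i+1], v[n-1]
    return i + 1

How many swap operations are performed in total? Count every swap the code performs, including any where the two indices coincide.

5

pivot = v[7] = 9; i = -1
j=0: v[0]=8 ≤ 9 → i=0, swap v[0],v[0] (no change) → [8, 12, 13, 3, 4, 14, 5, 9]
j=1: v[1]=12 > 9 → no swap
j=2: v[2]=13 > 9 → no swap
j=3: v[3]=3 ≤ 9 → i=1, swap v[1],v[3] → [8, 3, 13, 12, 4, 14, 5, 9]
j=4: v[4]=4 ≤ 9 → i=2, swap v[2],v[4] → [8, 3, 4, 12, 13, 14, 5, 9]
j=5: v[5]=14 > 9 → no swap
j=6: v[6]=5 ≤ 9 → i=3, swap v[3],v[6] → [8, 3, 4, 5, 13, 14, 12, 9]
final swap v[4],v[7] → [8, 3, 4, 5, 9, 14, 12, 13]; return 4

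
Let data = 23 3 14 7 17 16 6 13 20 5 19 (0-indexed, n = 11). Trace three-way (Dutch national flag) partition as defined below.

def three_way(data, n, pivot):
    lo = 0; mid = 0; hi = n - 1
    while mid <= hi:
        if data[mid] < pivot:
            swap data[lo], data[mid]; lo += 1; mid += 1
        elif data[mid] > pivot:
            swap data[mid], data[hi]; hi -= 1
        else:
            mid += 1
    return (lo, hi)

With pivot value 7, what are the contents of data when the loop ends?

5 3 6 7 16 17 13 20 14 19 23

pivot = 7; lo=0, mid=0, hi=10
data[mid]=23>7: swap data[0],data[10]; hi=9 → 19 3 14 7 17 16 6 13 20 5 23
data[mid]=19>7: swap data[0],data[9]; hi=8 → 5 3 14 7 17 16 6 13 20 19 23
data[mid]=5<7: swap data[0],data[0]; lo=1,mid=1 → 5 3 14 7 17 16 6 13 20 19 23
data[mid]=3<7: swap data[1],data[1]; lo=2,mid=2 → 5 3 14 7 17 16 6 13 20 19 23
data[mid]=14>7: swap data[2],data[8]; hi=7 → 5 3 20 7 17 16 6 13 14 19 23
data[mid]=20>7: swap data[2],data[7]; hi=6 → 5 3 13 7 17 16 6 20 14 19 23
data[mid]=13>7: swap data[2],data[6]; hi=5 → 5 3 6 7 17 16 13 20 14 19 23
data[mid]=6<7: swap data[2],data[2]; lo=3,mid=3 → 5 3 6 7 17 16 13 20 14 19 23
data[mid]=7=7: mid=4
data[mid]=17>7: swap data[4],data[5]; hi=4 → 5 3 6 7 16 17 13 20 14 19 23
data[mid]=16>7: swap data[4],data[4]; hi=3 → 5 3 6 7 16 17 13 20 14 19 23
end: lo=3, hi=3; data = 5 3 6 7 16 17 13 20 14 19 23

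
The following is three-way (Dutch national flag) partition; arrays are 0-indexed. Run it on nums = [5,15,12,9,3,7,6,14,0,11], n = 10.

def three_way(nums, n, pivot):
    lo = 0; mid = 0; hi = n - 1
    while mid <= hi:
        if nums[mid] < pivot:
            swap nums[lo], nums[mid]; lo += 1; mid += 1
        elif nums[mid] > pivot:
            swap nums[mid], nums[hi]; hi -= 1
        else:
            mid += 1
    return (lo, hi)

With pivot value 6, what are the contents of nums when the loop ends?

[5,0,3,6,7,9,14,12,11,15]

lo=0 mid=0 hi=9
5<6: swap(0,0), lo=1 mid=1 ⇒ [5,15,12,9,3,7,6,14,0,11]
15>6: swap(1,9), hi=8 ⇒ [5,11,12,9,3,7,6,14,0,15]
11>6: swap(1,8), hi=7 ⇒ [5,0,12,9,3,7,6,14,11,15]
0<6: swap(1,1), lo=2 mid=2 ⇒ [5,0,12,9,3,7,6,14,11,15]
12>6: swap(2,7), hi=6 ⇒ [5,0,14,9,3,7,6,12,11,15]
14>6: swap(2,6), hi=5 ⇒ [5,0,6,9,3,7,14,12,11,15]
6=6: mid=3
9>6: swap(3,5), hi=4 ⇒ [5,0,6,7,3,9,14,12,11,15]
7>6: swap(3,4), hi=3 ⇒ [5,0,6,3,7,9,14,12,11,15]
3<6: swap(2,3), lo=3 mid=4 ⇒ [5,0,3,6,7,9,14,12,11,15]
done. lo=3 hi=3; nums=[5,0,3,6,7,9,14,12,11,15]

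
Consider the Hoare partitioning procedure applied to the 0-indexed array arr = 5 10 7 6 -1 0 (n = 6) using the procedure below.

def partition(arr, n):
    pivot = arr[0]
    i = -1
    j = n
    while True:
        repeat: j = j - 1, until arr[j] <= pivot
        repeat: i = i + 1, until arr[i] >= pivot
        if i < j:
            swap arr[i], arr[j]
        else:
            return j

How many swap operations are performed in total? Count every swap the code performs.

2

pivot = arr[0] = 5; i = -1, j = 6
j→5 (arr[5]=0≤5), i→0 (arr[0]=5≥5); i<j, swap → 0 10 7 6 -1 5
j→4 (arr[4]=-1≤5), i→1 (arr[1]=10≥5); i<j, swap → 0 -1 7 6 10 5
j→1, i→2; i≥j, return j=1. arr = 0 -1 7 6 10 5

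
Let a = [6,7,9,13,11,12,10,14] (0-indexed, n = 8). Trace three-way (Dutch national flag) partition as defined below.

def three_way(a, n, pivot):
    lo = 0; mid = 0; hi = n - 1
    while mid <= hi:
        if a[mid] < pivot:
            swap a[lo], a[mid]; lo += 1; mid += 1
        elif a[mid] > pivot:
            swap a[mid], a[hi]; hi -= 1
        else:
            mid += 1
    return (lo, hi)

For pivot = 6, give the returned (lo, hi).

(0, 0)

lo=0 mid=0 hi=7
6=6: mid=1
7>6: swap(1,7), hi=6 ⇒ [6,14,9,13,11,12,10,7]
14>6: swap(1,6), hi=5 ⇒ [6,10,9,13,11,12,14,7]
10>6: swap(1,5), hi=4 ⇒ [6,12,9,13,11,10,14,7]
12>6: swap(1,4), hi=3 ⇒ [6,11,9,13,12,10,14,7]
11>6: swap(1,3), hi=2 ⇒ [6,13,9,11,12,10,14,7]
13>6: swap(1,2), hi=1 ⇒ [6,9,13,11,12,10,14,7]
9>6: swap(1,1), hi=0 ⇒ [6,9,13,11,12,10,14,7]
done. lo=0 hi=0; a=[6,9,13,11,12,10,14,7]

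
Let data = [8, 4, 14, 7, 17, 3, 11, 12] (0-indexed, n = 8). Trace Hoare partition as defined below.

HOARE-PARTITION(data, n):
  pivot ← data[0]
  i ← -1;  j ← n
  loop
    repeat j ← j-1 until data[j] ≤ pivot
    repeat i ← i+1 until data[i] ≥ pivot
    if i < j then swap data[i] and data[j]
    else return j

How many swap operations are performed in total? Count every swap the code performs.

pivot = data[0] = 8; i = -1, j = 8
j→5 (data[5]=3≤8), i→0 (data[0]=8≥8); i<j, swap → [3, 4, 14, 7, 17, 8, 11, 12]
j→3 (data[3]=7≤8), i→2 (data[2]=14≥8); i<j, swap → [3, 4, 7, 14, 17, 8, 11, 12]
j→2, i→3; i≥j, return j=2. data = [3, 4, 7, 14, 17, 8, 11, 12]

2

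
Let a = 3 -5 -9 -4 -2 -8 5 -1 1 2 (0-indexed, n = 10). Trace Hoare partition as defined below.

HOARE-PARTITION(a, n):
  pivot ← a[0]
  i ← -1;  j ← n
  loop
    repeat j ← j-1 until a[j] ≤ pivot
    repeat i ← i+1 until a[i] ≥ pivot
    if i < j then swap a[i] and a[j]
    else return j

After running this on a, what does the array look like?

pivot = a[0] = 3; i = -1, j = 10
j→9 (a[9]=2≤3), i→0 (a[0]=3≥3); i<j, swap → 2 -5 -9 -4 -2 -8 5 -1 1 3
j→8 (a[8]=1≤3), i→6 (a[6]=5≥3); i<j, swap → 2 -5 -9 -4 -2 -8 1 -1 5 3
j→7, i→8; i≥j, return j=7. a = 2 -5 -9 -4 -2 -8 1 -1 5 3

2 -5 -9 -4 -2 -8 1 -1 5 3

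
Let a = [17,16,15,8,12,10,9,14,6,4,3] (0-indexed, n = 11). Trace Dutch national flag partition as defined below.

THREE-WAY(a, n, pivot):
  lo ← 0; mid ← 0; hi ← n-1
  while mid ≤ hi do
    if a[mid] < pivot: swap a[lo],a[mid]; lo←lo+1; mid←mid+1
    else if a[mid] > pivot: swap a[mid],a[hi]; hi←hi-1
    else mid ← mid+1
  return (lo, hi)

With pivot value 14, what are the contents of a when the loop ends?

lo=0 mid=0 hi=10
17>14: swap(0,10), hi=9 ⇒ [3,16,15,8,12,10,9,14,6,4,17]
3<14: swap(0,0), lo=1 mid=1 ⇒ [3,16,15,8,12,10,9,14,6,4,17]
16>14: swap(1,9), hi=8 ⇒ [3,4,15,8,12,10,9,14,6,16,17]
4<14: swap(1,1), lo=2 mid=2 ⇒ [3,4,15,8,12,10,9,14,6,16,17]
15>14: swap(2,8), hi=7 ⇒ [3,4,6,8,12,10,9,14,15,16,17]
6<14: swap(2,2), lo=3 mid=3 ⇒ [3,4,6,8,12,10,9,14,15,16,17]
8<14: swap(3,3), lo=4 mid=4 ⇒ [3,4,6,8,12,10,9,14,15,16,17]
12<14: swap(4,4), lo=5 mid=5 ⇒ [3,4,6,8,12,10,9,14,15,16,17]
10<14: swap(5,5), lo=6 mid=6 ⇒ [3,4,6,8,12,10,9,14,15,16,17]
9<14: swap(6,6), lo=7 mid=7 ⇒ [3,4,6,8,12,10,9,14,15,16,17]
14=14: mid=8
done. lo=7 hi=7; a=[3,4,6,8,12,10,9,14,15,16,17]

[3,4,6,8,12,10,9,14,15,16,17]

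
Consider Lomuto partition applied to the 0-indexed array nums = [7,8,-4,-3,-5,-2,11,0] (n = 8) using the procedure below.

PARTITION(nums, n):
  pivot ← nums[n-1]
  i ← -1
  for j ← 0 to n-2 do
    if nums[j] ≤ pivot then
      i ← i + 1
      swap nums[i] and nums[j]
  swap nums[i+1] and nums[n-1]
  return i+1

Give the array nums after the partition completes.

[-4,-3,-5,-2,0,8,11,7]

pivot = nums[7] = 0; i = -1
j=0: nums[0]=7 > 0 → no swap
j=1: nums[1]=8 > 0 → no swap
j=2: nums[2]=-4 ≤ 0 → i=0, swap nums[0],nums[2] → [-4,8,7,-3,-5,-2,11,0]
j=3: nums[3]=-3 ≤ 0 → i=1, swap nums[1],nums[3] → [-4,-3,7,8,-5,-2,11,0]
j=4: nums[4]=-5 ≤ 0 → i=2, swap nums[2],nums[4] → [-4,-3,-5,8,7,-2,11,0]
j=5: nums[5]=-2 ≤ 0 → i=3, swap nums[3],nums[5] → [-4,-3,-5,-2,7,8,11,0]
j=6: nums[6]=11 > 0 → no swap
final swap nums[4],nums[7] → [-4,-3,-5,-2,0,8,11,7]; return 4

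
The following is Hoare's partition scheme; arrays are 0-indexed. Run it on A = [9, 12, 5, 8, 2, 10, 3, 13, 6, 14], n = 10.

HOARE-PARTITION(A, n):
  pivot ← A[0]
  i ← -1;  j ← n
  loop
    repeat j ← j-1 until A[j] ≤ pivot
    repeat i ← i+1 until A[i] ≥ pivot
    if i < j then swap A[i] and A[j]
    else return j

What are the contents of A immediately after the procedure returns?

[6, 3, 5, 8, 2, 10, 12, 13, 9, 14]

pivot=9
j stops at 8 (6), i stops at 0 (9); swap ⇒ [6, 12, 5, 8, 2, 10, 3, 13, 9, 14]
j stops at 6 (3), i stops at 1 (12); swap ⇒ [6, 3, 5, 8, 2, 10, 12, 13, 9, 14]
j stops at 4, i stops at 5; i≥j ⇒ return 4. A=[6, 3, 5, 8, 2, 10, 12, 13, 9, 14]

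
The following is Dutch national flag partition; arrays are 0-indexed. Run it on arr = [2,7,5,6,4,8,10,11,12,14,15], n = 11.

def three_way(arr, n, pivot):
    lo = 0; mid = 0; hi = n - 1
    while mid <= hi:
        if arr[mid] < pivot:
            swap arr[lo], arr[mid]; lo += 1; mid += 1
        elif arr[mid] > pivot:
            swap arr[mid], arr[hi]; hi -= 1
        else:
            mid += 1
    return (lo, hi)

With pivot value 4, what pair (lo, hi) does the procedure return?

(1, 1)

pivot = 4; lo=0, mid=0, hi=10
arr[mid]=2<4: swap arr[0],arr[0]; lo=1,mid=1 → [2,7,5,6,4,8,10,11,12,14,15]
arr[mid]=7>4: swap arr[1],arr[10]; hi=9 → [2,15,5,6,4,8,10,11,12,14,7]
arr[mid]=15>4: swap arr[1],arr[9]; hi=8 → [2,14,5,6,4,8,10,11,12,15,7]
arr[mid]=14>4: swap arr[1],arr[8]; hi=7 → [2,12,5,6,4,8,10,11,14,15,7]
arr[mid]=12>4: swap arr[1],arr[7]; hi=6 → [2,11,5,6,4,8,10,12,14,15,7]
arr[mid]=11>4: swap arr[1],arr[6]; hi=5 → [2,10,5,6,4,8,11,12,14,15,7]
arr[mid]=10>4: swap arr[1],arr[5]; hi=4 → [2,8,5,6,4,10,11,12,14,15,7]
arr[mid]=8>4: swap arr[1],arr[4]; hi=3 → [2,4,5,6,8,10,11,12,14,15,7]
arr[mid]=4=4: mid=2
arr[mid]=5>4: swap arr[2],arr[3]; hi=2 → [2,4,6,5,8,10,11,12,14,15,7]
arr[mid]=6>4: swap arr[2],arr[2]; hi=1 → [2,4,6,5,8,10,11,12,14,15,7]
end: lo=1, hi=1; arr = [2,4,6,5,8,10,11,12,14,15,7]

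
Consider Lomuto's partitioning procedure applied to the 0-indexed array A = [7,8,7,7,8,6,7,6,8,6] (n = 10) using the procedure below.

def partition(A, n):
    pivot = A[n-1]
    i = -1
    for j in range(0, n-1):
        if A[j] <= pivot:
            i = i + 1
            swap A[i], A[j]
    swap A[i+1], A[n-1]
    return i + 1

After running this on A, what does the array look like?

pivot = A[9] = 6; i = -1
j=0: A[0]=7 > 6 → no swap
j=1: A[1]=8 > 6 → no swap
j=2: A[2]=7 > 6 → no swap
j=3: A[3]=7 > 6 → no swap
j=4: A[4]=8 > 6 → no swap
j=5: A[5]=6 ≤ 6 → i=0, swap A[0],A[5] → [6,8,7,7,8,7,7,6,8,6]
j=6: A[6]=7 > 6 → no swap
j=7: A[7]=6 ≤ 6 → i=1, swap A[1],A[7] → [6,6,7,7,8,7,7,8,8,6]
j=8: A[8]=8 > 6 → no swap
final swap A[2],A[9] → [6,6,6,7,8,7,7,8,8,7]; return 2

[6,6,6,7,8,7,7,8,8,7]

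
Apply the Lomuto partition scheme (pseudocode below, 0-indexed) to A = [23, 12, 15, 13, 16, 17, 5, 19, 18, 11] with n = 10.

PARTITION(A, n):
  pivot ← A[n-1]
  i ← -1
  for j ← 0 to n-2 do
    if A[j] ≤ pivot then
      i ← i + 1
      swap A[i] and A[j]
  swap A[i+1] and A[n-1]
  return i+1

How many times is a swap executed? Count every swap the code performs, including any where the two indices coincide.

pivot = A[9] = 11; i = -1
j=0: A[0]=23 > 11 → no swap
j=1: A[1]=12 > 11 → no swap
j=2: A[2]=15 > 11 → no swap
j=3: A[3]=13 > 11 → no swap
j=4: A[4]=16 > 11 → no swap
j=5: A[5]=17 > 11 → no swap
j=6: A[6]=5 ≤ 11 → i=0, swap A[0],A[6] → [5, 12, 15, 13, 16, 17, 23, 19, 18, 11]
j=7: A[7]=19 > 11 → no swap
j=8: A[8]=18 > 11 → no swap
final swap A[1],A[9] → [5, 11, 15, 13, 16, 17, 23, 19, 18, 12]; return 1

2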